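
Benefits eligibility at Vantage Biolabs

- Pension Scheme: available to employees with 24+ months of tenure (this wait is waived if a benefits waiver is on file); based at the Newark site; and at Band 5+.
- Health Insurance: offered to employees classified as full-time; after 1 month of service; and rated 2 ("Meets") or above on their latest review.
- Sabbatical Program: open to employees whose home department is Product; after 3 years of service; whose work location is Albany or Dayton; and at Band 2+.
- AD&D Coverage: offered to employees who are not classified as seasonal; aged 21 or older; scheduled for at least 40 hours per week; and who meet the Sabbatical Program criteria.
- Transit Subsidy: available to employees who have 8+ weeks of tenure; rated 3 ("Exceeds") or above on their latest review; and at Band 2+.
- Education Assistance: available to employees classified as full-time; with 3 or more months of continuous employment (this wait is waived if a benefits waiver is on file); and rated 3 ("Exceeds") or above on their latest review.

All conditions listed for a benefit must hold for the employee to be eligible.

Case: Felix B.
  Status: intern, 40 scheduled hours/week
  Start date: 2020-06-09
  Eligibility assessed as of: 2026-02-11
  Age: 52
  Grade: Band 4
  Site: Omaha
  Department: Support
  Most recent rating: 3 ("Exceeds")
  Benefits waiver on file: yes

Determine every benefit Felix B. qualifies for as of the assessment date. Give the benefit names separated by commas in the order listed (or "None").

Transit Subsidy

Service from 2020-06-09 to 2026-02-11: 2073 days.
Pension Scheme — benefits waiver on file ✓; site Omaha ✗ (not Newark) → not eligible.
Health Insurance — status intern ✗ (requires full-time) → not eligible.
Sabbatical Program — dept Support ✗ → not eligible.
AD&D Coverage — status intern ✓ (not excluded); age 52 ≥ 21 ✓; 40 hrs/wk ≥ 40 ✓; not eligible for Sabbatical Program ✗ → not eligible.
Transit Subsidy — service 2073 days ≥ 8 weeks (≈56 days) ✓; rating 3 ≥ 3 ✓; grade Band 4 ≥ Band 2 ✓ → eligible.
Education Assistance — status intern ✗ (requires full-time) → not eligible.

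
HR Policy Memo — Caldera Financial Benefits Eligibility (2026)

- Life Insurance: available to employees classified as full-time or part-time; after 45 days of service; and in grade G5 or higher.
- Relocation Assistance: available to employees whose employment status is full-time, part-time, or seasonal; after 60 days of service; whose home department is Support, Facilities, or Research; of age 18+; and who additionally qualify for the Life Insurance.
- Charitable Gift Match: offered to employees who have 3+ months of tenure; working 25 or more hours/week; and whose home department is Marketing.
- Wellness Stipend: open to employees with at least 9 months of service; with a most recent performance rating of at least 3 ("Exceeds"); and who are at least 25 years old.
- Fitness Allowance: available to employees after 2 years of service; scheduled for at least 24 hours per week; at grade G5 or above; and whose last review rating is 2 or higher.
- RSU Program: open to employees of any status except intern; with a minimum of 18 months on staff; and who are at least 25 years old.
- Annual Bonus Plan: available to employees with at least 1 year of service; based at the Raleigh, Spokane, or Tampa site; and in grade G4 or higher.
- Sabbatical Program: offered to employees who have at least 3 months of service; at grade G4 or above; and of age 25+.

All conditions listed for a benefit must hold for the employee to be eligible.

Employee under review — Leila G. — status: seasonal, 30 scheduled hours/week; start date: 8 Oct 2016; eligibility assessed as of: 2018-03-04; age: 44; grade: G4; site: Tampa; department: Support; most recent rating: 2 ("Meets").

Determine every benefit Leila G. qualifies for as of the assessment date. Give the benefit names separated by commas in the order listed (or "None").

Service from 8 Oct 2016 to 2018-03-04: 512 days.
Life Insurance — status seasonal ✗ (requires full-time or part-time) → not eligible.
Relocation Assistance — status seasonal ✓; service 512 days ≥ 60 days ✓; dept Support ✓; age 44 ≥ 18 ✓; not eligible for Life Insurance ✗ → not eligible.
Charitable Gift Match — service 512 days ≥ 3 months (≈90 days) ✓; 30 hrs/wk ≥ 25 ✓; dept Support ✗ → not eligible.
Wellness Stipend — service 512 days ≥ 9 months (≈270 days) ✓; rating 2 < 3 ✗ → not eligible.
Fitness Allowance — service 512 days < 2 years (≈730 days) ✗ → not eligible.
RSU Program — status seasonal ✓ (not excluded); service 512 days < 18 months (≈540 days) ✗ → not eligible.
Annual Bonus Plan — service 512 days ≥ 1 year (≈365 days) ✓; site Tampa ✓; grade G4 ≥ G4 ✓ → eligible.
Sabbatical Program — service 512 days ≥ 3 months (≈90 days) ✓; grade G4 ≥ G4 ✓; age 44 ≥ 25 ✓ → eligible.

Annual Bonus Plan, Sabbatical Program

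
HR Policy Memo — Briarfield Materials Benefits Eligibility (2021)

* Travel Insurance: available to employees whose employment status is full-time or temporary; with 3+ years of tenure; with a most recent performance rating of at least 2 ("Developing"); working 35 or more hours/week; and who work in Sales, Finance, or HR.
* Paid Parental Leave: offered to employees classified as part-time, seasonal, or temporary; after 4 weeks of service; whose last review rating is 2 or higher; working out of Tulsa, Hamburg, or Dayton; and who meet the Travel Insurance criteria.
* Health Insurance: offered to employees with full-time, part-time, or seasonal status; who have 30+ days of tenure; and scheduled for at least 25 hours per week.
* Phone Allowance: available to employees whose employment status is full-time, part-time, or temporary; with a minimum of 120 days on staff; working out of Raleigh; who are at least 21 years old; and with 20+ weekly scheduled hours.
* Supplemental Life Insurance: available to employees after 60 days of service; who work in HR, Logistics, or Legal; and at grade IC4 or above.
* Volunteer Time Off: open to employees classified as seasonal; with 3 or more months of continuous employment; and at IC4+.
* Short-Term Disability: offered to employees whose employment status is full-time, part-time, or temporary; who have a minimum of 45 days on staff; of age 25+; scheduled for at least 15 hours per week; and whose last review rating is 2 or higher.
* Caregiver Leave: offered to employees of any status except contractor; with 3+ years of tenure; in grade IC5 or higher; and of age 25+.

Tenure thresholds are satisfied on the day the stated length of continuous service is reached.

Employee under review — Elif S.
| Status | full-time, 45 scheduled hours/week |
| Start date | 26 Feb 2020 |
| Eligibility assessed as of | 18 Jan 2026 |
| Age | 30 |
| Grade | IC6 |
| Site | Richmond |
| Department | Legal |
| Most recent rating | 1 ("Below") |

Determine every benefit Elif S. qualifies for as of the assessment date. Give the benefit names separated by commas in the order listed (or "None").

Health Insurance, Supplemental Life Insurance, Caregiver Leave

Service from 26 Feb 2020 to 18 Jan 2026: 2153 days.
Travel Insurance — status full-time ✓; service 2153 days ≥ 3 years (≈1095 days) ✓; rating 1 < 2 ✗ → not eligible.
Paid Parental Leave — status full-time ✗ (requires part-time, seasonal, or temporary) → not eligible.
Health Insurance — status full-time ✓; service 2153 days ≥ 30 days ✓; 45 hrs/wk ≥ 25 ✓ → eligible.
Phone Allowance — status full-time ✓; service 2153 days ≥ 120 days ✓; site Richmond ✗ (not Raleigh) → not eligible.
Supplemental Life Insurance — service 2153 days ≥ 60 days ✓; dept Legal ✓; grade IC6 ≥ IC4 ✓ → eligible.
Volunteer Time Off — status full-time ✗ (requires seasonal) → not eligible.
Short-Term Disability — status full-time ✓; service 2153 days ≥ 45 days ✓; age 30 ≥ 25 ✓; 45 hrs/wk ≥ 15 ✓; rating 1 < 2 ✗ → not eligible.
Caregiver Leave — status full-time ✓ (not excluded); service 2153 days ≥ 3 years (≈1095 days) ✓; grade IC6 ≥ IC5 ✓; age 30 ≥ 25 ✓ → eligible.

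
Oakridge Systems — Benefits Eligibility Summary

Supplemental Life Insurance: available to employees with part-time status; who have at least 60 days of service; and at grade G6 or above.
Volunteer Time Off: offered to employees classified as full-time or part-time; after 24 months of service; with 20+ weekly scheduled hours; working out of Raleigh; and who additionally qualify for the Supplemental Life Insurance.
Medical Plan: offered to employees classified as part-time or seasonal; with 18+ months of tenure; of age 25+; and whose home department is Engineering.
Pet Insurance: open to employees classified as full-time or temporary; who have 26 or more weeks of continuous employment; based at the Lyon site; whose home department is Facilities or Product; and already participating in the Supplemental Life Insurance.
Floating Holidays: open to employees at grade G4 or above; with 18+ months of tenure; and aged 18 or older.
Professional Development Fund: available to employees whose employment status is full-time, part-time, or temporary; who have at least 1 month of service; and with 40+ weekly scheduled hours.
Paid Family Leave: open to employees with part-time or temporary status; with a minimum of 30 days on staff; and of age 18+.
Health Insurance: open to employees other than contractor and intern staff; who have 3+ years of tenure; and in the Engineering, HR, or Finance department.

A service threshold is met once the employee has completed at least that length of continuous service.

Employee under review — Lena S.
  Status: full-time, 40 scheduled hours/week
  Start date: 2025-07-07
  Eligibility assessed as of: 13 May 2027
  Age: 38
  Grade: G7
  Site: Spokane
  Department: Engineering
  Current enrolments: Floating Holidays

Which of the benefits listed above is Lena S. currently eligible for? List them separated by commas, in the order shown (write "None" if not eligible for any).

Floating Holidays, Professional Development Fund

Service from 2025-07-07 to 13 May 2027: 675 days.
Supplemental Life Insurance — status full-time ✗ (requires part-time) → not eligible.
Volunteer Time Off — status full-time ✓; service 675 days < 24 months (≈720 days) ✗ → not eligible.
Medical Plan — status full-time ✗ (requires part-time or seasonal) → not eligible.
Pet Insurance — status full-time ✓; service 675 days ≥ 26 weeks (≈182 days) ✓; site Spokane ✗ (not Lyon) → not eligible.
Floating Holidays — grade G7 ≥ G4 ✓; service 675 days ≥ 18 months (≈540 days) ✓; age 38 ≥ 18 ✓ → eligible.
Professional Development Fund — status full-time ✓; service 675 days ≥ 1 month (≈30 days) ✓; 40 hrs/wk ≥ 40 ✓ → eligible.
Paid Family Leave — status full-time ✗ (requires part-time or temporary) → not eligible.
Health Insurance — status full-time ✓ (not excluded); service 675 days < 3 years (≈1095 days) ✗ → not eligible.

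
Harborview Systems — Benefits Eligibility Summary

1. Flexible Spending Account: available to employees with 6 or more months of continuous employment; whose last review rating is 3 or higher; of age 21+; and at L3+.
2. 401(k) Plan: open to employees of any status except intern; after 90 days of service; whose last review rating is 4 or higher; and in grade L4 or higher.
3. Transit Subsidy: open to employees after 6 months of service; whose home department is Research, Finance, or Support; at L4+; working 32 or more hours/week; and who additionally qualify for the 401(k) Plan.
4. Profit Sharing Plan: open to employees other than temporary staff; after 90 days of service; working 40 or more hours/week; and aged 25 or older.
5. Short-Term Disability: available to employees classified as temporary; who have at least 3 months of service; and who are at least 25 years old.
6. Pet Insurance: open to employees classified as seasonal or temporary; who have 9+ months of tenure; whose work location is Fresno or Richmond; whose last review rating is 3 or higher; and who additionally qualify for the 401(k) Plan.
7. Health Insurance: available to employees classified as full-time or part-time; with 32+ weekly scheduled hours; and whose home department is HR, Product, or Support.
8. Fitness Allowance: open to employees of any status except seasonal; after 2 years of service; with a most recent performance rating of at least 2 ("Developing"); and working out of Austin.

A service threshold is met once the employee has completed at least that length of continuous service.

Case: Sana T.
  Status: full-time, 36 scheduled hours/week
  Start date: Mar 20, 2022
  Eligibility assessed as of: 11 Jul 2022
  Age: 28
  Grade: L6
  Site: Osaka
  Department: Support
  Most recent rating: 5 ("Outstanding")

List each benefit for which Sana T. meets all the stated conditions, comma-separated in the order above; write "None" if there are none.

Service from Mar 20, 2022 to 11 Jul 2022: 113 days.
Flexible Spending Account — service 113 days < 6 months (≈180 days) ✗ → not eligible.
401(k) Plan — status full-time ✓ (not excluded); service 113 days ≥ 90 days ✓; rating 5 ≥ 4 ✓; grade L6 ≥ L4 ✓ → eligible.
Transit Subsidy — service 113 days < 6 months (≈180 days) ✗ → not eligible.
Profit Sharing Plan — status full-time ✓ (not excluded); service 113 days ≥ 90 days ✓; 36 hrs/wk < 40 ✗ → not eligible.
Short-Term Disability — status full-time ✗ (requires temporary) → not eligible.
Pet Insurance — status full-time ✗ (requires seasonal or temporary) → not eligible.
Health Insurance — status full-time ✓; 36 hrs/wk ≥ 32 ✓; dept Support ✓ → eligible.
Fitness Allowance — status full-time ✓ (not excluded); service 113 days < 2 years (≈730 days) ✗ → not eligible.

401(k) Plan, Health Insurance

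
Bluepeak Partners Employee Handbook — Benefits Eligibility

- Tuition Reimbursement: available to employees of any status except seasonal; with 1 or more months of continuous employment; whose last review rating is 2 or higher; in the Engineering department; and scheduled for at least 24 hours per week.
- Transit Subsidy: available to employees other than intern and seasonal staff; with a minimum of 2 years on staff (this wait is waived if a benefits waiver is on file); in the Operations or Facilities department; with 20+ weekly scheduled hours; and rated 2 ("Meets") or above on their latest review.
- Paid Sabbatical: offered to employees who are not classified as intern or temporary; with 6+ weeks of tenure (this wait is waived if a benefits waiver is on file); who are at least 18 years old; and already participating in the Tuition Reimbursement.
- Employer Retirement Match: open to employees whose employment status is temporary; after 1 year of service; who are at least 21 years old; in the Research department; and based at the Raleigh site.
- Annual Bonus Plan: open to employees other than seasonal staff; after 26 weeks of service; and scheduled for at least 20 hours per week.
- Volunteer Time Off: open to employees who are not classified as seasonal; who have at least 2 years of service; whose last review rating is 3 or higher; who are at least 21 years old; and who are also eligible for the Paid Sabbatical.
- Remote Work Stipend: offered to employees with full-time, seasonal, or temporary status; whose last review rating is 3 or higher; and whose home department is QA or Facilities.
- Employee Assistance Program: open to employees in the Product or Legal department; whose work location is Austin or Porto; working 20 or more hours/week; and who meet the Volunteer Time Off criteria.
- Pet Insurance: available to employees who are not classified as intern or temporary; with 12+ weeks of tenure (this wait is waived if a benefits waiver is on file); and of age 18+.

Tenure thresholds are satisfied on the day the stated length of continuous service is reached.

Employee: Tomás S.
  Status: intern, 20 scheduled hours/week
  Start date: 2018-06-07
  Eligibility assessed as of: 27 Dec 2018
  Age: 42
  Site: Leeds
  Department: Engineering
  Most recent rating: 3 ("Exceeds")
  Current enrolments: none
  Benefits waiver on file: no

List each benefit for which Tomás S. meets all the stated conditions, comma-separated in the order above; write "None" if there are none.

Annual Bonus Plan

Service from 2018-06-07 to 27 Dec 2018: 203 days.
Tuition Reimbursement — status intern ✓ (not excluded); service 203 days ≥ 1 month (≈30 days) ✓; rating 3 ≥ 2 ✓; dept Engineering ✓; 20 hrs/wk < 24 ✗ → not eligible.
Transit Subsidy — status intern ✗ (excluded) → not eligible.
Paid Sabbatical — status intern ✗ (excluded) → not eligible.
Employer Retirement Match — status intern ✗ (requires temporary) → not eligible.
Annual Bonus Plan — status intern ✓ (not excluded); service 203 days ≥ 26 weeks (≈182 days) ✓; 20 hrs/wk ≥ 20 ✓ → eligible.
Volunteer Time Off — status intern ✓ (not excluded); service 203 days < 2 years (≈730 days) ✗ → not eligible.
Remote Work Stipend — status intern ✗ (requires full-time, seasonal, or temporary) → not eligible.
Employee Assistance Program — dept Engineering ✗ → not eligible.
Pet Insurance — status intern ✗ (excluded) → not eligible.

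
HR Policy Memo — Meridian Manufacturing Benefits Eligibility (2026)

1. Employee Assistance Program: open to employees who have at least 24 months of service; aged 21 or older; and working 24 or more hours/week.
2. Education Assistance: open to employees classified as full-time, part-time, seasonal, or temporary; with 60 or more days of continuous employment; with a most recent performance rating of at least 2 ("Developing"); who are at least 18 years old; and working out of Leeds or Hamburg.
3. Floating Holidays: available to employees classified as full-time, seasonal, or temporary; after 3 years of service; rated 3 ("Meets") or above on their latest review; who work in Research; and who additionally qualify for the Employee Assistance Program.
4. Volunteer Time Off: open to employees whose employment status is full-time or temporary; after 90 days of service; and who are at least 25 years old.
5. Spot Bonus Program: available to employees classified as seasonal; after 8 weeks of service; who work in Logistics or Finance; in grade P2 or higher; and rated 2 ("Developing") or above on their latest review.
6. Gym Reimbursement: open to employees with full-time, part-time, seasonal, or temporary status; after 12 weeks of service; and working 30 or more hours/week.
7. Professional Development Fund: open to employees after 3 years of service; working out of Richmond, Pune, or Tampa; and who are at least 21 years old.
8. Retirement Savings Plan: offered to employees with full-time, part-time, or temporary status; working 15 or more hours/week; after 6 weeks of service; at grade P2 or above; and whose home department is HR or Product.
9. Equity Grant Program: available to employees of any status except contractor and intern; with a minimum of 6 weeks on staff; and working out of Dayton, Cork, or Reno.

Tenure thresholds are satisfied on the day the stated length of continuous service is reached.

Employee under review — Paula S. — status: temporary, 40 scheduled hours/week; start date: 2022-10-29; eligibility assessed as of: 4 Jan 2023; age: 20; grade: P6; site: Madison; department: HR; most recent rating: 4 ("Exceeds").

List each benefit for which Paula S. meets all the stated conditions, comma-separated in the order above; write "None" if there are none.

Retirement Savings Plan

Service from 2022-10-29 to 4 Jan 2023: 67 days.
Employee Assistance Program — service 67 days < 24 months (≈720 days) ✗ → not eligible.
Education Assistance — status temporary ✓; service 67 days ≥ 60 days ✓; rating 4 ≥ 2 ✓; age 20 ≥ 18 ✓; site Madison ✗ (not Leeds or Hamburg) → not eligible.
Floating Holidays — status temporary ✓; service 67 days < 3 years (≈1095 days) ✗ → not eligible.
Volunteer Time Off — status temporary ✓; service 67 days < 90 days ✗ → not eligible.
Spot Bonus Program — status temporary ✗ (requires seasonal) → not eligible.
Gym Reimbursement — status temporary ✓; service 67 days < 12 weeks (≈84 days) ✗ → not eligible.
Professional Development Fund — service 67 days < 3 years (≈1095 days) ✗ → not eligible.
Retirement Savings Plan — status temporary ✓; 40 hrs/wk ≥ 15 ✓; service 67 days ≥ 6 weeks (≈42 days) ✓; grade P6 ≥ P2 ✓; dept HR ✓ → eligible.
Equity Grant Program — status temporary ✓ (not excluded); service 67 days ≥ 6 weeks (≈42 days) ✓; site Madison ✗ (not Dayton, Cork, or Reno) → not eligible.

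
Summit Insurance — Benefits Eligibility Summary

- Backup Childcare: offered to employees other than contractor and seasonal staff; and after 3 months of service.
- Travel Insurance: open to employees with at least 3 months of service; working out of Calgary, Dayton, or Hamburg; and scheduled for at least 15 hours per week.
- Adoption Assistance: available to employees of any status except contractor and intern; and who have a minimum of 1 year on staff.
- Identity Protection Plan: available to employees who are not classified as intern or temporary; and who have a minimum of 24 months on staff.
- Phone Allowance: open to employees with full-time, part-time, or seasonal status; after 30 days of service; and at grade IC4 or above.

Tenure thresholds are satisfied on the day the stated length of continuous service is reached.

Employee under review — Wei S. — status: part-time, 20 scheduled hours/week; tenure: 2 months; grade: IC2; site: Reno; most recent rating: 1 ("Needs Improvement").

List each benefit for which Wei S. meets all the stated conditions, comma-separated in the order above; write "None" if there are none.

Backup Childcare — status part-time ✓ (not excluded); service 2 months < 3 months ✗ → not eligible.
Travel Insurance — service 2 months < 3 months ✗ → not eligible.
Adoption Assistance — status part-time ✓ (not excluded); service 2 months < 1 year (≈365 days) ✗ → not eligible.
Identity Protection Plan — status part-time ✓ (not excluded); service 2 months < 24 months ✗ → not eligible.
Phone Allowance — status part-time ✓; service 2 months ≥ 30 days ✓; grade IC2 < IC4 ✗ → not eligible.

None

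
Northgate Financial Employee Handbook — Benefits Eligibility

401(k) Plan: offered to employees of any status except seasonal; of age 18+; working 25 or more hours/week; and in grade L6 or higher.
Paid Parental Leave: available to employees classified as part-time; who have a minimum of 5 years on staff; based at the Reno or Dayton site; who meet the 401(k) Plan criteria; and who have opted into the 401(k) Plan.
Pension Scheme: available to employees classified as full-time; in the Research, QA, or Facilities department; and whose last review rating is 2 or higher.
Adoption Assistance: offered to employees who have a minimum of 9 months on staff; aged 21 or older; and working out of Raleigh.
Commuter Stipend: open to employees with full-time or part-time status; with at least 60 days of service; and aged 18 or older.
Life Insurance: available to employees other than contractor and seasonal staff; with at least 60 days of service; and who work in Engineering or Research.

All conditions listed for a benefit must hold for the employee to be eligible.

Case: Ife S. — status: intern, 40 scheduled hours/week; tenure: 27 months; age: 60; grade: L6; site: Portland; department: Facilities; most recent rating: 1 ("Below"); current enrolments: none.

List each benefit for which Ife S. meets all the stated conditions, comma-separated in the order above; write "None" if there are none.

401(k) Plan — status intern ✓ (not excluded); age 60 ≥ 18 ✓; 40 hrs/wk ≥ 25 ✓; grade L6 ≥ L6 ✓ → eligible.
Paid Parental Leave — status intern ✗ (requires part-time) → not eligible.
Pension Scheme — status intern ✗ (requires full-time) → not eligible.
Adoption Assistance — service 27 months ≥ 9 months ✓; age 60 ≥ 21 ✓; site Portland ✗ (not Raleigh) → not eligible.
Commuter Stipend — status intern ✗ (requires full-time or part-time) → not eligible.
Life Insurance — status intern ✓ (not excluded); service 27 months ≥ 60 days ✓; dept Facilities ✗ → not eligible.

401(k) Plan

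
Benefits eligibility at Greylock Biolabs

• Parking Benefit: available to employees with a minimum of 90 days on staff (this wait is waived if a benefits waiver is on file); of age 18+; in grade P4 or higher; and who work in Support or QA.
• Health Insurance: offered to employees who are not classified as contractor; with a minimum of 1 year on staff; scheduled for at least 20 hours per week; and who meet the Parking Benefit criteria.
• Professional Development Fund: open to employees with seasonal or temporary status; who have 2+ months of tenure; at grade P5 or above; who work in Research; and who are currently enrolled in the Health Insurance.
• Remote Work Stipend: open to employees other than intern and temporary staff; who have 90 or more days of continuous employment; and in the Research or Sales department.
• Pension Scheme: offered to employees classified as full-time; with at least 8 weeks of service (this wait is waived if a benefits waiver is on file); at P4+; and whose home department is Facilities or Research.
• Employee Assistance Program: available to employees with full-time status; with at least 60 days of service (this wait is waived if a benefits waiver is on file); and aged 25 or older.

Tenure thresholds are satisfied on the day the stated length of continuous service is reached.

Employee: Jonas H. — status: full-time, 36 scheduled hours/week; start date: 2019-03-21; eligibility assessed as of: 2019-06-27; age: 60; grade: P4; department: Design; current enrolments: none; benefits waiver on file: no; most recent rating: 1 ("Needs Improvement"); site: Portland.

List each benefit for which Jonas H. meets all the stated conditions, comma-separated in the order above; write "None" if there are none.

Employee Assistance Program

Service from 2019-03-21 to 2019-06-27: 98 days.
Parking Benefit — no waiver, service 98 days ≥ 90 days ✓; age 60 ≥ 18 ✓; grade P4 ≥ P4 ✓; dept Design ✗ → not eligible.
Health Insurance — status full-time ✓ (not excluded); service 98 days < 1 year (≈365 days) ✗ → not eligible.
Professional Development Fund — status full-time ✗ (requires seasonal or temporary) → not eligible.
Remote Work Stipend — status full-time ✓ (not excluded); service 98 days ≥ 90 days ✓; dept Design ✗ → not eligible.
Pension Scheme — status full-time ✓; no waiver, service 98 days ≥ 8 weeks (≈56 days) ✓; grade P4 ≥ P4 ✓; dept Design ✗ → not eligible.
Employee Assistance Program — status full-time ✓; no waiver, service 98 days ≥ 60 days ✓; age 60 ≥ 25 ✓ → eligible.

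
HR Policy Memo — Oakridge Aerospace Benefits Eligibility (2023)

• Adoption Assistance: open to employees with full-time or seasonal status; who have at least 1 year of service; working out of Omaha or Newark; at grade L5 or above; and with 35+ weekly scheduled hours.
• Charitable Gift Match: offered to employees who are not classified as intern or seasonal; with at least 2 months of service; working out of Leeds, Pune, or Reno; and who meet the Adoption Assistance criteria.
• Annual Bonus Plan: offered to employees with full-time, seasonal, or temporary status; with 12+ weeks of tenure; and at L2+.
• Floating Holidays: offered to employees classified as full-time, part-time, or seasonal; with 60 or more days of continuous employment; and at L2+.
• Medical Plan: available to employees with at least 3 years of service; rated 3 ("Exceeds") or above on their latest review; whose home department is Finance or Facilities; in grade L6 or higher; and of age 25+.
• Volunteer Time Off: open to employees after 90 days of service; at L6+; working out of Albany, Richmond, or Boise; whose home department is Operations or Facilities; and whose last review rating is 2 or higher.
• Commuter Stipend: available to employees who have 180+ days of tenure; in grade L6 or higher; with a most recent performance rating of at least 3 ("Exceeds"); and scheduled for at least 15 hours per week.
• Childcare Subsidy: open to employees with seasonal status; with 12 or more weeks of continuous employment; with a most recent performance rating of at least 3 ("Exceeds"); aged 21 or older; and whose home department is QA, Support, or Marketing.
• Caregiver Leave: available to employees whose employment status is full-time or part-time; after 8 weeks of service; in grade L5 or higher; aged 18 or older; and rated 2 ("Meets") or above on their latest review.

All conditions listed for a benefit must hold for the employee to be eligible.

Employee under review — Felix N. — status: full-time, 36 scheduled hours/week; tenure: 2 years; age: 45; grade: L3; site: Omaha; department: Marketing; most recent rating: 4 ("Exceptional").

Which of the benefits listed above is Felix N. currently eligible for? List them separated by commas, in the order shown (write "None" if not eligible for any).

Annual Bonus Plan, Floating Holidays

Adoption Assistance — status full-time ✓; service 2 years ≥ 1 year ✓; site Omaha ✓; grade L3 < L5 ✗ → not eligible.
Charitable Gift Match — status full-time ✓ (not excluded); service 2 years ≥ 2 months (≈60 days) ✓; site Omaha ✗ (not Leeds, Pune, or Reno) → not eligible.
Annual Bonus Plan — status full-time ✓; service 2 years ≥ 12 weeks (≈84 days) ✓; grade L3 ≥ L2 ✓ → eligible.
Floating Holidays — status full-time ✓; service 2 years ≥ 60 days ✓; grade L3 ≥ L2 ✓ → eligible.
Medical Plan — service 2 years < 3 years ✗ → not eligible.
Volunteer Time Off — service 2 years ≥ 90 days ✓; grade L3 < L6 ✗ → not eligible.
Commuter Stipend — service 2 years ≥ 180 days ✓; grade L3 < L6 ✗ → not eligible.
Childcare Subsidy — status full-time ✗ (requires seasonal) → not eligible.
Caregiver Leave — status full-time ✓; service 2 years ≥ 8 weeks (≈56 days) ✓; grade L3 < L5 ✗ → not eligible.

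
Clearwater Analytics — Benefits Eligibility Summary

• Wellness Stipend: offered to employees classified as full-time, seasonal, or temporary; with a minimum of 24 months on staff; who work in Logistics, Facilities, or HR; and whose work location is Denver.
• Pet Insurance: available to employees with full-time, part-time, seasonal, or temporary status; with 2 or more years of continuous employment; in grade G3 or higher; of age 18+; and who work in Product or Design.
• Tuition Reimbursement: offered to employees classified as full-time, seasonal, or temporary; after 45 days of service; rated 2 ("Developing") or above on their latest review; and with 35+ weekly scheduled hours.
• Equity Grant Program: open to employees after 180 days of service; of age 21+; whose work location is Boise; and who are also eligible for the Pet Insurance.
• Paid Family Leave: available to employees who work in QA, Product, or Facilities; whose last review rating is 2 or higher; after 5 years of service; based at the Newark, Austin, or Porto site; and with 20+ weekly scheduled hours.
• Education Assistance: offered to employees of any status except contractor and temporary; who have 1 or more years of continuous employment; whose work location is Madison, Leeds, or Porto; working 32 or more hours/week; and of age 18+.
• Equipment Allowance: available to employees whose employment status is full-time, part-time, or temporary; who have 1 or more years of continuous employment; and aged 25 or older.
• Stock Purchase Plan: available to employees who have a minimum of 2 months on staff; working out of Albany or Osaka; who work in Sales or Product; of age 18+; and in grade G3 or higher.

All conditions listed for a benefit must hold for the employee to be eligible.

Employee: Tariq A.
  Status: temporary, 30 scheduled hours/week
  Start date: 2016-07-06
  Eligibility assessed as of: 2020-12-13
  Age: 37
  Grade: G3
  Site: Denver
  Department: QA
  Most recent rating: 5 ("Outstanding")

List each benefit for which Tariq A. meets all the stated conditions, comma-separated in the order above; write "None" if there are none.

Service from 2016-07-06 to 2020-12-13: 1621 days.
Wellness Stipend — status temporary ✓; service 1621 days ≥ 24 months (≈720 days) ✓; dept QA ✗ → not eligible.
Pet Insurance — status temporary ✓; service 1621 days ≥ 2 years (≈730 days) ✓; grade G3 ≥ G3 ✓; age 37 ≥ 18 ✓; dept QA ✗ → not eligible.
Tuition Reimbursement — status temporary ✓; service 1621 days ≥ 45 days ✓; rating 5 ≥ 2 ✓; 30 hrs/wk < 35 ✗ → not eligible.
Equity Grant Program — service 1621 days ≥ 180 days ✓; age 37 ≥ 21 ✓; site Denver ✗ (not Boise) → not eligible.
Paid Family Leave — dept QA ✓; rating 5 ≥ 2 ✓; service 1621 days < 5 years (≈1825 days) ✗ → not eligible.
Education Assistance — status temporary ✗ (excluded) → not eligible.
Equipment Allowance — status temporary ✓; service 1621 days ≥ 1 year (≈365 days) ✓; age 37 ≥ 25 ✓ → eligible.
Stock Purchase Plan — service 1621 days ≥ 2 months (≈60 days) ✓; site Denver ✗ (not Albany or Osaka) → not eligible.

Equipment Allowance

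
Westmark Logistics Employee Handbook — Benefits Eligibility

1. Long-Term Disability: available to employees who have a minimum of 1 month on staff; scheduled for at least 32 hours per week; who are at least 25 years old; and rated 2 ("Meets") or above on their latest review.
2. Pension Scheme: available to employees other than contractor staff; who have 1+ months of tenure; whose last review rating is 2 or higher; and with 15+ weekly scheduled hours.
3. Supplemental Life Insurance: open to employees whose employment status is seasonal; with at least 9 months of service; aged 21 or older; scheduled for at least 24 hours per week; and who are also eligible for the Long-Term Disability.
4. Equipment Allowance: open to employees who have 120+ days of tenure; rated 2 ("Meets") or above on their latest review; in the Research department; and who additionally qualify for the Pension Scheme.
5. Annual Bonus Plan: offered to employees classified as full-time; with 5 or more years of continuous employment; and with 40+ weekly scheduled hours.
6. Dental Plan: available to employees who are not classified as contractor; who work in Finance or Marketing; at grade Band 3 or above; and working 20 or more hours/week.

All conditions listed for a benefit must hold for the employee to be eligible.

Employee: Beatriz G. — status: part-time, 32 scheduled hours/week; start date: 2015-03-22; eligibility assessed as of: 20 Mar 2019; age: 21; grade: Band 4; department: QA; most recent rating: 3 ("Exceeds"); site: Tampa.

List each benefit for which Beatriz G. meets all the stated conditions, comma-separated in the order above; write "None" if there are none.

Pension Scheme

Service from 2015-03-22 to 20 Mar 2019: 1459 days.
Long-Term Disability — service 1459 days ≥ 1 month (≈30 days) ✓; 32 hrs/wk ≥ 32 ✓; age 21 < 25 ✗ → not eligible.
Pension Scheme — status part-time ✓ (not excluded); service 1459 days ≥ 1 month (≈30 days) ✓; rating 3 ≥ 2 ✓; 32 hrs/wk ≥ 15 ✓ → eligible.
Supplemental Life Insurance — status part-time ✗ (requires seasonal) → not eligible.
Equipment Allowance — service 1459 days ≥ 120 days ✓; rating 3 ≥ 2 ✓; dept QA ✗ → not eligible.
Annual Bonus Plan — status part-time ✗ (requires full-time) → not eligible.
Dental Plan — status part-time ✓ (not excluded); dept QA ✗ → not eligible.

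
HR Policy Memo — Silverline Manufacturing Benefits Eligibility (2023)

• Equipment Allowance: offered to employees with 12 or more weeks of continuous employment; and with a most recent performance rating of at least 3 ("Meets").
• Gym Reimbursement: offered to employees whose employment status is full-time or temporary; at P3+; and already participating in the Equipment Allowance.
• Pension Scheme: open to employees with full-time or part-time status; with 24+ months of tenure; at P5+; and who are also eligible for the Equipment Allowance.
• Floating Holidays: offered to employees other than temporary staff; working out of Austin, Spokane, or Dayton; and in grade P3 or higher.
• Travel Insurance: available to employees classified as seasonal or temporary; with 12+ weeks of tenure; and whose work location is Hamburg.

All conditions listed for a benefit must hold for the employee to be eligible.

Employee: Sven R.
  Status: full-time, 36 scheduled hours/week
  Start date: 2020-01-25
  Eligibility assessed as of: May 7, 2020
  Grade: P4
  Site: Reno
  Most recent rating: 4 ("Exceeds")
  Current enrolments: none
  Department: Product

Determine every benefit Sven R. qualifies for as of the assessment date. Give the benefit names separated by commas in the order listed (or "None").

Equipment Allowance

Service from 2020-01-25 to May 7, 2020: 103 days.
Equipment Allowance — service 103 days ≥ 12 weeks (≈84 days) ✓; rating 4 ≥ 3 ✓ → eligible.
Gym Reimbursement — status full-time ✓; grade P4 ≥ P3 ✓; not enrolled in Equipment Allowance ✗ → not eligible.
Pension Scheme — status full-time ✓; service 103 days < 24 months (≈720 days) ✗ → not eligible.
Floating Holidays — status full-time ✓ (not excluded); site Reno ✗ (not Austin, Spokane, or Dayton) → not eligible.
Travel Insurance — status full-time ✗ (requires seasonal or temporary) → not eligible.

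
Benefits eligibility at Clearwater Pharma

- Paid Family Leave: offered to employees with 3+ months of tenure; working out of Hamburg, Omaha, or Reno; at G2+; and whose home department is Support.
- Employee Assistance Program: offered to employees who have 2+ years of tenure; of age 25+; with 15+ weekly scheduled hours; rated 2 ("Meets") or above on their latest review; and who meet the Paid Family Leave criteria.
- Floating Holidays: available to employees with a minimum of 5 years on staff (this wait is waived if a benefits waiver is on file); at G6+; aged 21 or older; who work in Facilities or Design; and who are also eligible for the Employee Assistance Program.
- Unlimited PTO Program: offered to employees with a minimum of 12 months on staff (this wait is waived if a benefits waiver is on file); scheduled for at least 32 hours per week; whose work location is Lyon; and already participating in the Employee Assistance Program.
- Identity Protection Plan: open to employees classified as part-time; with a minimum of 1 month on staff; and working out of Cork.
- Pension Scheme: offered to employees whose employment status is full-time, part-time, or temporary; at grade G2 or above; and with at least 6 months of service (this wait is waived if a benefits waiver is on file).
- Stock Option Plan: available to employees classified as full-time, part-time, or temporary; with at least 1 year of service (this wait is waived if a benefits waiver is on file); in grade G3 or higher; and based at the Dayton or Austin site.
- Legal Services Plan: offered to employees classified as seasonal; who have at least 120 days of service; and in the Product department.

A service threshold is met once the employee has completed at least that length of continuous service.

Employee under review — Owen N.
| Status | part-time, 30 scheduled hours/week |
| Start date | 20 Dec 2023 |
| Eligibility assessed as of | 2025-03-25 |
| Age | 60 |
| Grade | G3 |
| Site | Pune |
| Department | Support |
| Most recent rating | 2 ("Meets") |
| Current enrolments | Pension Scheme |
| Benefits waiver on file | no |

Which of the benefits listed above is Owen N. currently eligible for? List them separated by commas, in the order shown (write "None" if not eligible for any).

Pension Scheme

Service from 20 Dec 2023 to 2025-03-25: 461 days.
Paid Family Leave — service 461 days ≥ 3 months (≈90 days) ✓; site Pune ✗ (not Hamburg, Omaha, or Reno) → not eligible.
Employee Assistance Program — service 461 days < 2 years (≈730 days) ✗ → not eligible.
Floating Holidays — no waiver, service 461 days < 5 years (≈1825 days) ✗ → not eligible.
Unlimited PTO Program — no waiver, service 461 days ≥ 12 months (≈360 days) ✓; 30 hrs/wk < 32 ✗ → not eligible.
Identity Protection Plan — status part-time ✓; service 461 days ≥ 1 month (≈30 days) ✓; site Pune ✗ (not Cork) → not eligible.
Pension Scheme — status part-time ✓; grade G3 ≥ G2 ✓; no waiver, service 461 days ≥ 6 months (≈180 days) ✓ → eligible.
Stock Option Plan — status part-time ✓; no waiver, service 461 days ≥ 1 year (≈365 days) ✓; grade G3 ≥ G3 ✓; site Pune ✗ (not Dayton or Austin) → not eligible.
Legal Services Plan — status part-time ✗ (requires seasonal) → not eligible.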